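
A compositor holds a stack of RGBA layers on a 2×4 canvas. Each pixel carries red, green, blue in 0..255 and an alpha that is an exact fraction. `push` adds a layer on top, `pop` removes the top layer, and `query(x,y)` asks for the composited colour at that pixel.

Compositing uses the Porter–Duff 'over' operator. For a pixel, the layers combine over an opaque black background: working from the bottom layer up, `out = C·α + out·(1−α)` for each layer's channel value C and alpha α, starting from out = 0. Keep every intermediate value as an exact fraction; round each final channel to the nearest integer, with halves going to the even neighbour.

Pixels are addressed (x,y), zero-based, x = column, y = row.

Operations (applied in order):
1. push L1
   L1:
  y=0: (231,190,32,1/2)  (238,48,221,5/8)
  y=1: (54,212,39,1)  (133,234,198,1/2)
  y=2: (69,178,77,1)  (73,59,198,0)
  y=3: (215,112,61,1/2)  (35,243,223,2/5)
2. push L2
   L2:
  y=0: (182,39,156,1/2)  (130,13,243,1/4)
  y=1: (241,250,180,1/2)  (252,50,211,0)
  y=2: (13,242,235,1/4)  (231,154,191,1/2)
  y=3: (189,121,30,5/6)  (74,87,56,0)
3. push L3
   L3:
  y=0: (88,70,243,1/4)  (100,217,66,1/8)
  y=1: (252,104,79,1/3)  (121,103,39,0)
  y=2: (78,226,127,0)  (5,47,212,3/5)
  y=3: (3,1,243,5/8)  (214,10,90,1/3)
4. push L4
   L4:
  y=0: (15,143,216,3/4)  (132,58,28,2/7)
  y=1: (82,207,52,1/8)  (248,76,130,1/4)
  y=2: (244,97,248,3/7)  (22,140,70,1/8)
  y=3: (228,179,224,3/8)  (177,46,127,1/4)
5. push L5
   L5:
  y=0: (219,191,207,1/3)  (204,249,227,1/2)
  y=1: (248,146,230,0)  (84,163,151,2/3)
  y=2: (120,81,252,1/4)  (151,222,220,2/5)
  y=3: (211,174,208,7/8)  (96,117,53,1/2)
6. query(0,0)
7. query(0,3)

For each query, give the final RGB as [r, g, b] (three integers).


(0,0) stack=L1,L2,L3,L4,L5; from [0,0,0]:
L1 α=1/2: [231/2, 95, 16]
L2 α=1/2: [595/4, 67, 86]
L3 α=1/4: [2137/16, 271/4, 501/4]
L4 α=3/4: [2857/64, 1987/16, 3093/16]
L5 α=1/3: [9865/96, 3515/24, 1583/8]
rounded: [103, 146, 198]

query (0,3) [L1,L2,L3,L4,L5] — begin 0,0,0
+L1 (α=1/2) → [215/2, 56, 61/2]
+L2 (α=5/6) → [2105/12, 661/6, 361/12]
+L3 (α=5/8) → [2165/32, 671/16, 5221/32]
+L4 (α=3/8) → [32713/256, 11947/128, 47609/256]
+L5 (α=7/8) → [410825/2048, 167851/1024, 420345/2048]
rounded: [201, 164, 205]


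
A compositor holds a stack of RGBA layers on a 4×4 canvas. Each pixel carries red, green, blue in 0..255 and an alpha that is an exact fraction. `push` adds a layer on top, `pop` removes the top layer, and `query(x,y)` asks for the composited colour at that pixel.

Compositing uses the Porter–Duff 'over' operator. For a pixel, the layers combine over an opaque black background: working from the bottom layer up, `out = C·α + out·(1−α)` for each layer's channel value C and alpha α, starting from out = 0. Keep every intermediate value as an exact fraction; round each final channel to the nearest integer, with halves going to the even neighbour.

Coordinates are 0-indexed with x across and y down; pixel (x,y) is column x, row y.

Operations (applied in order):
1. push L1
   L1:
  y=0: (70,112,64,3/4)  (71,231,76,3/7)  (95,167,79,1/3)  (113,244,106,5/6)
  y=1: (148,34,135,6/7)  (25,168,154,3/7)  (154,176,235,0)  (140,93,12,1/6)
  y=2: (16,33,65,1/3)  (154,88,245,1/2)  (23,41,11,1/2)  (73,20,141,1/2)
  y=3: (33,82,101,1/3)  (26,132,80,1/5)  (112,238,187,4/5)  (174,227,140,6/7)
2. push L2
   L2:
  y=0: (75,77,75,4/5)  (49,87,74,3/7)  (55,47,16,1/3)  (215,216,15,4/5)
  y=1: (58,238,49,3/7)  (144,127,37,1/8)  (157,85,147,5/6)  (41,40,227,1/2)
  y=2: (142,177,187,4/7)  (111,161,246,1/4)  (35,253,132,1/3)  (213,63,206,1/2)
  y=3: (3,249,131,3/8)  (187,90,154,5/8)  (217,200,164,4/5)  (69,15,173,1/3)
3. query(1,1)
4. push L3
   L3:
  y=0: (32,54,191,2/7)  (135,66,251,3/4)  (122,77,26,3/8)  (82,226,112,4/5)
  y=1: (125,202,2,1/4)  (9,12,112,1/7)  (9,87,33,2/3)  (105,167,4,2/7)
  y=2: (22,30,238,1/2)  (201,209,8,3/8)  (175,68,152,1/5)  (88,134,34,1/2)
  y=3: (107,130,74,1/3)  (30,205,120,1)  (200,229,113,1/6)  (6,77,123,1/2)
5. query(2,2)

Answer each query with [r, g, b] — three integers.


query (1,1) [L1,L2] — begin 0,0,0
L1 α=3/7: [75/7, 72, 66]
L2 α=1/8: [219/8, 631/8, 499/8]
→ [27, 79, 62]

(2,2) stack=L1,L2,L3; from [0,0,0]:
+L1 (α=1/2) → [23/2, 41/2, 11/2]
+L2 (α=1/3) → [58/3, 98, 143/3]
+L3 (α=1/5) → [757/15, 92, 1028/15]
rounded: [50, 92, 69]


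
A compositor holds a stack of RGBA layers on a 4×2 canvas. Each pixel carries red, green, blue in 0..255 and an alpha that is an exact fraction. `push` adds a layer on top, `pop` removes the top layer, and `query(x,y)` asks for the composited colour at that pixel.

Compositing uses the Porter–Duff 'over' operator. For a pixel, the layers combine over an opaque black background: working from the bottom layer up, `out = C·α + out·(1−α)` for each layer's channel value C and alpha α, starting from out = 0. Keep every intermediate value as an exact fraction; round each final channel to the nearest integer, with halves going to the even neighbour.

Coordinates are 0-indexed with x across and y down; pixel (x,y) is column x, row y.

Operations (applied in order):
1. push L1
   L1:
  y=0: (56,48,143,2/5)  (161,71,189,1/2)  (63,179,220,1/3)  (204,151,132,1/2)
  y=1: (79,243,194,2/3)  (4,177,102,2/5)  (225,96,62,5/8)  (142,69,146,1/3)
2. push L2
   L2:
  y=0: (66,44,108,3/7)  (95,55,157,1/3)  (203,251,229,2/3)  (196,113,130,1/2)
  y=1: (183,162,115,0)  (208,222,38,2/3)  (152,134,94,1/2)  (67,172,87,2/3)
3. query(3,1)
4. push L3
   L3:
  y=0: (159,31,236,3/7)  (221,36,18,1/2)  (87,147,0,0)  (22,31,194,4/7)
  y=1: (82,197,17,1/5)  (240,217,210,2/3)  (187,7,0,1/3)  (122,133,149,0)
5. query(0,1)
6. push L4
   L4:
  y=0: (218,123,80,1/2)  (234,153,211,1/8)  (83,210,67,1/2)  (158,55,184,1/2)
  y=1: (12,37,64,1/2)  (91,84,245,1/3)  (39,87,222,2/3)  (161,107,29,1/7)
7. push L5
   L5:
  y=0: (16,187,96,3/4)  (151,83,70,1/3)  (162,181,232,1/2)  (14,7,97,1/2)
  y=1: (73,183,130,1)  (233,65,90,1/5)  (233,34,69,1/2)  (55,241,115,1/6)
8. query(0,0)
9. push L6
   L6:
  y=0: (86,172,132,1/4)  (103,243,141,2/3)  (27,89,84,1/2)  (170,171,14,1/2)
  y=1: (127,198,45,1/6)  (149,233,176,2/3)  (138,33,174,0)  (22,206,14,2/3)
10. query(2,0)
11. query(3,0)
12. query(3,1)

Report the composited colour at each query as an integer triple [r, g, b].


query (3,1) [L1,L2] — begin 0,0,0
after L1 α=1/3: [142/3, 23, 146/3]
after L2 α=2/3: [544/9, 367/3, 668/9]
→ [60, 122, 74]

query (0,1) [L1,L2,L3] — begin 0,0,0
L1 α=2/3: [158/3, 162, 388/3]
L2 α=0: [158/3, 162, 388/3]
L3 α=1/5: [878/15, 169, 1603/15]
→ [59, 169, 107]

at x=0,y=0 over L1,L2,L3,L4,L5:
L1 α=2/5: [112/5, 96/5, 286/5]
L2 α=3/7: [1438/35, 1044/35, 2764/35]
L3 α=3/7: [22447/245, 7431/245, 35836/245]
L4 α=1/2: [75857/490, 18783/245, 27718/245]
L5 α=3/4: [99377/1960, 39057/245, 49139/490]
rounded: [51, 159, 100]

at x=2,y=0 over L1,L2,L3,L4,L5,L6:
+L1 (α=1/3) → [21, 179/3, 220/3]
+L2 (α=2/3) → [427/3, 1685/9, 1594/9]
+L3 (α=0) → [427/3, 1685/9, 1594/9]
+L4 (α=1/2) → [338/3, 3575/18, 2197/18]
+L5 (α=1/2) → [412/3, 6833/36, 6373/36]
+L6 (α=1/2) → [493/6, 10037/72, 9397/72]
rounded: [82, 139, 131]

(3,0) stack=L1,L2,L3,L4,L5,L6; from [0,0,0]:
after L1 α=1/2: [102, 151/2, 66]
after L2 α=1/2: [149, 377/4, 98]
after L3 α=4/7: [535/7, 1627/28, 1070/7]
after L4 α=1/2: [1641/14, 3167/56, 1179/7]
after L5 α=1/2: [1837/28, 3559/112, 929/7]
after L6 α=1/2: [6597/56, 22711/224, 1027/14]
→ [118, 101, 73]

(3,1) stack=L1,L2,L3,L4,L5,L6; from [0,0,0]:
L1 α=1/3: [142/3, 23, 146/3]
L2 α=2/3: [544/9, 367/3, 668/9]
L3 α=0: [544/9, 367/3, 668/9]
L4 α=1/7: [1571/21, 841/7, 1423/21]
L5 α=1/6: [4505/63, 982/7, 4765/63]
L6 α=2/3: [7277/189, 3866/21, 6529/189]
rounded: [39, 184, 35]


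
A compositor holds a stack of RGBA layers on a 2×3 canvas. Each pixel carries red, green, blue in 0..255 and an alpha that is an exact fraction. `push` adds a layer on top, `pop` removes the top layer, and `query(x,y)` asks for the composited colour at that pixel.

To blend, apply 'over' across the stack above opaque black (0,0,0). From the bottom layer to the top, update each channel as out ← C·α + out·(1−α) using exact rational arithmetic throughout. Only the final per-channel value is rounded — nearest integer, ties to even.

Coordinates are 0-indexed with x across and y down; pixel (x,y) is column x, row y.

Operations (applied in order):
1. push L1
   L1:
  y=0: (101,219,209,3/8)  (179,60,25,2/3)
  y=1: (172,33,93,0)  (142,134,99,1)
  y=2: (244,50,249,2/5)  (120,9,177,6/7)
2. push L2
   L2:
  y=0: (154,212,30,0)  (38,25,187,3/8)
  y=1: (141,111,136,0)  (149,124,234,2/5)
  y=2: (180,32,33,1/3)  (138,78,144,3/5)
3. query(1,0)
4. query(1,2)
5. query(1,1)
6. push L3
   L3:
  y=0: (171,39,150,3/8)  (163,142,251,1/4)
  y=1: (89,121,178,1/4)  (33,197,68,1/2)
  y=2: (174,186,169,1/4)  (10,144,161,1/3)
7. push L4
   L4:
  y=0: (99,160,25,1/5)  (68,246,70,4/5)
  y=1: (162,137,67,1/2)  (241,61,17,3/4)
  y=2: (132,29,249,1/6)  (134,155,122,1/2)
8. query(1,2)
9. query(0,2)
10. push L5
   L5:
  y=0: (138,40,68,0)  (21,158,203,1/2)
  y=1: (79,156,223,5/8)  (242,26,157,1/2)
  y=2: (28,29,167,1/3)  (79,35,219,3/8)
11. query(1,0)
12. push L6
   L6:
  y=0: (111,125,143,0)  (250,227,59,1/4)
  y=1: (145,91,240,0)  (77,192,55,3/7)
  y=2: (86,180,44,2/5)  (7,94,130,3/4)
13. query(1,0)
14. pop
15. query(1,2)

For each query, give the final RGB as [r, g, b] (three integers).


query (1,0) [L1,L2] — begin 0,0,0
L1 α=2/3: [358/3, 40, 50/3]
L2 α=3/8: [533/6, 275/8, 1933/24]
rounded: [89, 34, 81]

at x=1,y=2 over L1,L2:
L1 α=6/7: [720/7, 54/7, 1062/7]
L2 α=3/5: [4338/35, 1746/35, 5148/35]
= [124, 50, 147]

query (1,1) [L1,L2] — begin 0,0,0
+L1 (α=1) → [142, 134, 99]
+L2 (α=2/5) → [724/5, 130, 153]
rounded: [145, 130, 153]

query (1,2) [L1,L2,L3,L4] — begin 0,0,0
L1 α=6/7: [720/7, 54/7, 1062/7]
L2 α=3/5: [4338/35, 1746/35, 5148/35]
L3 α=1/3: [9026/105, 2844/35, 15931/105]
L4 α=1/2: [11548/105, 8269/70, 28741/210]
= [110, 118, 137]

(0,2) stack=L1,L2,L3,L4; from [0,0,0]:
+L1 (α=2/5) → [488/5, 20, 498/5]
+L2 (α=1/3) → [1876/15, 24, 387/5]
+L3 (α=1/4) → [1373/10, 129/2, 1003/10]
+L4 (α=1/6) → [1637/12, 703/12, 1501/12]
rounded: [136, 59, 125]

(1,0) stack=L1,L2,L3,L4,L5; from [0,0,0]:
L1 α=2/3: [358/3, 40, 50/3]
L2 α=3/8: [533/6, 275/8, 1933/24]
L3 α=1/4: [859/8, 1961/32, 3941/32]
L4 α=4/5: [607/8, 33449/160, 12901/160]
L5 α=1/2: [775/16, 58729/320, 45381/320]
= [48, 184, 142]

(1,0) stack=L1,L2,L3,L4,L5,L6; from [0,0,0]:
L1 α=2/3: [358/3, 40, 50/3]
L2 α=3/8: [533/6, 275/8, 1933/24]
L3 α=1/4: [859/8, 1961/32, 3941/32]
L4 α=4/5: [607/8, 33449/160, 12901/160]
L5 α=1/2: [775/16, 58729/320, 45381/320]
L6 α=1/4: [6325/64, 248827/1280, 155023/1280]
→ [99, 194, 121]

query (1,2) [L1,L2,L3,L4,L5] — begin 0,0,0
L1 α=6/7: [720/7, 54/7, 1062/7]
L2 α=3/5: [4338/35, 1746/35, 5148/35]
L3 α=1/3: [9026/105, 2844/35, 15931/105]
L4 α=1/2: [11548/105, 8269/70, 28741/210]
L5 α=3/8: [16525/168, 9739/112, 56335/336]
→ [98, 87, 168]


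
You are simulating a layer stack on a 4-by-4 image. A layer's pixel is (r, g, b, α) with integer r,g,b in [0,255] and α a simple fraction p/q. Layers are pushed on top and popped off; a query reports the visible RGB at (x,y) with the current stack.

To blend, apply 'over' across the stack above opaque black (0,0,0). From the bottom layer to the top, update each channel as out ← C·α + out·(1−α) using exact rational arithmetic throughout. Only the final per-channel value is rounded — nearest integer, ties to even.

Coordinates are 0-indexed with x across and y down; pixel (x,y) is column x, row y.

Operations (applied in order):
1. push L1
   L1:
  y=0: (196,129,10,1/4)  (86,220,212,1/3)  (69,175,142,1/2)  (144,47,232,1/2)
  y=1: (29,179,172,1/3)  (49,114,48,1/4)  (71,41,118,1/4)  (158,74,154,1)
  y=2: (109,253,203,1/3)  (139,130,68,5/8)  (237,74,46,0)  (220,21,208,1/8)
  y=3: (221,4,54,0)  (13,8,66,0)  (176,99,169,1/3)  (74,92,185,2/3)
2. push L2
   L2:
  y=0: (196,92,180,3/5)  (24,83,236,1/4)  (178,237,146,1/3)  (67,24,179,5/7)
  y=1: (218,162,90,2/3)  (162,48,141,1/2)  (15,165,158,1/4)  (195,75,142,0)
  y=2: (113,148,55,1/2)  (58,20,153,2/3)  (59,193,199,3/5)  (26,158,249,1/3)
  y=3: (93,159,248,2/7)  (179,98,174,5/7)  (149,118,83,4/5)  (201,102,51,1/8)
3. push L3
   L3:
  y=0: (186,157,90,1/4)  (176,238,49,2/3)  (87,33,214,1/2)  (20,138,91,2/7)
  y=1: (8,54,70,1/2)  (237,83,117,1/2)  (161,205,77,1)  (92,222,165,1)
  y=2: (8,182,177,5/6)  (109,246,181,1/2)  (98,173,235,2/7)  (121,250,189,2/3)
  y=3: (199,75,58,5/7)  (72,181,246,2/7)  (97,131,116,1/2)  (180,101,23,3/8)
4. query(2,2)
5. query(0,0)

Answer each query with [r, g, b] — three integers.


at x=2,y=2 over L1,L2,L3:
L1 α=0: [0, 0, 0]
L2 α=3/5: [177/5, 579/5, 597/5]
L3 α=2/7: [373/7, 925/7, 1067/7]
→ [53, 132, 152]

(0,0) stack=L1,L2,L3; from [0,0,0]:
+L1 (α=1/4) → [49, 129/4, 5/2]
+L2 (α=3/5) → [686/5, 681/10, 109]
+L3 (α=1/4) → [747/5, 3613/40, 417/4]
→ [149, 90, 104]


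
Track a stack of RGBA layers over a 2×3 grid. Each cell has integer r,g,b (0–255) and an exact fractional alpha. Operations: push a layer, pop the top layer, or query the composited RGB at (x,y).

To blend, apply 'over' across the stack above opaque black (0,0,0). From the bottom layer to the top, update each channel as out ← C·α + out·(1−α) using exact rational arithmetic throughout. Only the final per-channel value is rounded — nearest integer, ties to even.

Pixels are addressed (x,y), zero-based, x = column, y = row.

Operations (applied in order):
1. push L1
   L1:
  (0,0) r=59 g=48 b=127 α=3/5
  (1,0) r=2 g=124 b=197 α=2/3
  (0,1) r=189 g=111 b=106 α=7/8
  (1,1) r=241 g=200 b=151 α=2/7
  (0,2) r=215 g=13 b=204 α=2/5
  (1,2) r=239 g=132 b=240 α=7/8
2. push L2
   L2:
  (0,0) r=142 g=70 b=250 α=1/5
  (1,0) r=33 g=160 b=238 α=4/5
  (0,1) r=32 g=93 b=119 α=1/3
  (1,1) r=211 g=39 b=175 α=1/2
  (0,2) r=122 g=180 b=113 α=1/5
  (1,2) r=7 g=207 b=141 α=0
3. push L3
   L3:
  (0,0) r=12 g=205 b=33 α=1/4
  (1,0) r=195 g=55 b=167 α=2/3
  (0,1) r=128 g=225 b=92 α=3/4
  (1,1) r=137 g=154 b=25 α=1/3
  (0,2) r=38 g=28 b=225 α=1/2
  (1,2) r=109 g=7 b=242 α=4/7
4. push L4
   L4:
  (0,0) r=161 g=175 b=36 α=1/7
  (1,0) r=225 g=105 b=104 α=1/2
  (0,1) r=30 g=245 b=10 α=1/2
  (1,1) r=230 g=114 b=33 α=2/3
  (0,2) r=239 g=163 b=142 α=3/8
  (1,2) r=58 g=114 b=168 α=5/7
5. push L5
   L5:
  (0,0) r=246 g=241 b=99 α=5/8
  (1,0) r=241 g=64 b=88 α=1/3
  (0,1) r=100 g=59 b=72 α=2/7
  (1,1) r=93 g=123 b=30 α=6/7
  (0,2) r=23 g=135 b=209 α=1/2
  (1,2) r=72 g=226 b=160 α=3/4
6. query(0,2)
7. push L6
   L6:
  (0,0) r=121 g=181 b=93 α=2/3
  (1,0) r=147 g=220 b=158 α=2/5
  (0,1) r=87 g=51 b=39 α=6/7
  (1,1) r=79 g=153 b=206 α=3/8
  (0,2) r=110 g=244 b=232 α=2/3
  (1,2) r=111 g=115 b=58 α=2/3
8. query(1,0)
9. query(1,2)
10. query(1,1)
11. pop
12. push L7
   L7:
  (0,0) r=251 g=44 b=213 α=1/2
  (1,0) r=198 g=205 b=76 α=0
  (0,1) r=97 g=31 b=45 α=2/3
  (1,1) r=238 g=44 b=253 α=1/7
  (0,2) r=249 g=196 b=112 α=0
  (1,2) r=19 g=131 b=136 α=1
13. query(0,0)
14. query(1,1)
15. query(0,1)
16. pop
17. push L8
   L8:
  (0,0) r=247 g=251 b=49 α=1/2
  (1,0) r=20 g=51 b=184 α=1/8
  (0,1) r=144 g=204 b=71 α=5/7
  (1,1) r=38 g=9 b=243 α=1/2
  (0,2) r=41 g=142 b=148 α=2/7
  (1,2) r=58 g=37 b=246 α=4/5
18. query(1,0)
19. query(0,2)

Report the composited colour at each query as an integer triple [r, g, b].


at x=0,y=2 over L1,L2,L3,L4,L5:
after L1 α=2/5: [86, 26/5, 408/5]
after L2 α=1/5: [466/5, 1004/25, 2197/25]
after L3 α=1/2: [328/5, 852/25, 3911/25]
after L4 α=3/8: [1045/8, 3297/40, 6041/40]
after L5 α=1/2: [1229/16, 8697/80, 14401/80]
→ [77, 109, 180]

at x=1,y=0 over L1,L2,L3,L4,L5,L6:
+L1 (α=2/3) → [4/3, 248/3, 394/3]
+L2 (α=4/5) → [80/3, 2168/15, 650/3]
+L3 (α=2/3) → [1250/9, 3818/45, 1652/9]
+L4 (α=1/2) → [3275/18, 8543/90, 1294/9]
+L5 (α=1/3) → [5444/27, 11423/135, 3380/27]
+L6 (α=2/5) → [1618/9, 31223/225, 6224/45]
= [180, 139, 138]

query (1,2) [L1,L2,L3,L4,L5,L6] — begin 0,0,0
+L1 (α=7/8) → [1673/8, 231/2, 210]
+L2 (α=0) → [1673/8, 231/2, 210]
+L3 (α=4/7) → [8507/56, 107/2, 1598/7]
+L4 (α=5/7) → [16627/196, 677/7, 9076/49]
+L5 (α=3/4) → [58963/784, 5423/28, 8149/49]
+L6 (α=2/3) → [233011/2352, 11863/84, 4611/49]
→ [99, 141, 94]

query (1,1) [L1,L2,L3,L4,L5,L6] — begin 0,0,0
+L1 (α=2/7) → [482/7, 400/7, 302/7]
+L2 (α=1/2) → [1959/14, 673/14, 1527/14]
+L3 (α=1/3) → [2918/21, 1751/21, 1702/21]
+L4 (α=2/3) → [12578/63, 6539/63, 3088/63]
+L5 (α=6/7) → [47732/441, 53033/441, 14428/441]
+L6 (α=3/8) → [343177/3528, 58448/441, 172339/1764]
= [97, 133, 98]

(0,0) stack=L1,L2,L3,L4,L5,L7; from [0,0,0]:
after L1 α=3/5: [177/5, 144/5, 381/5]
after L2 α=1/5: [1418/25, 926/25, 2774/25]
after L3 α=1/4: [2277/50, 7903/100, 9147/100]
after L4 α=1/7: [10856/175, 4637/50, 29241/350]
after L5 α=5/8: [123909/700, 74161/400, 260973/2800]
after L7 α=1/2: [299609/1400, 91761/800, 857373/5600]
= [214, 115, 153]

query (1,1) [L1,L2,L3,L4,L5,L7] — begin 0,0,0
+L1 (α=2/7) → [482/7, 400/7, 302/7]
+L2 (α=1/2) → [1959/14, 673/14, 1527/14]
+L3 (α=1/3) → [2918/21, 1751/21, 1702/21]
+L4 (α=2/3) → [12578/63, 6539/63, 3088/63]
+L5 (α=6/7) → [47732/441, 53033/441, 14428/441]
+L7 (α=1/7) → [130450/1029, 112534/1029, 66047/1029]
→ [127, 109, 64]

(0,1) stack=L1,L2,L3,L4,L5,L7; from [0,0,0]:
+L1 (α=7/8) → [1323/8, 777/8, 371/4]
+L2 (α=1/3) → [1451/12, 383/4, 203/2]
+L3 (α=3/4) → [6059/48, 3083/16, 755/8]
+L4 (α=1/2) → [7499/96, 7003/32, 835/16]
+L5 (α=2/7) → [56695/672, 38791/224, 6479/112]
+L7 (α=2/3) → [187063/2016, 52679/672, 16559/336]
→ [93, 78, 49]

at x=1,y=0 over L1,L2,L3,L4,L5,L8:
after L1 α=2/3: [4/3, 248/3, 394/3]
after L2 α=4/5: [80/3, 2168/15, 650/3]
after L3 α=2/3: [1250/9, 3818/45, 1652/9]
after L4 α=1/2: [3275/18, 8543/90, 1294/9]
after L5 α=1/3: [5444/27, 11423/135, 3380/27]
after L8 α=1/8: [4831/27, 43423/540, 7157/54]
= [179, 80, 133]

at x=0,y=2 over L1,L2,L3,L4,L5,L8:
+L1 (α=2/5) → [86, 26/5, 408/5]
+L2 (α=1/5) → [466/5, 1004/25, 2197/25]
+L3 (α=1/2) → [328/5, 852/25, 3911/25]
+L4 (α=3/8) → [1045/8, 3297/40, 6041/40]
+L5 (α=1/2) → [1229/16, 8697/80, 14401/80]
+L8 (α=2/7) → [7457/112, 13241/112, 19137/112]
rounded: [67, 118, 171]


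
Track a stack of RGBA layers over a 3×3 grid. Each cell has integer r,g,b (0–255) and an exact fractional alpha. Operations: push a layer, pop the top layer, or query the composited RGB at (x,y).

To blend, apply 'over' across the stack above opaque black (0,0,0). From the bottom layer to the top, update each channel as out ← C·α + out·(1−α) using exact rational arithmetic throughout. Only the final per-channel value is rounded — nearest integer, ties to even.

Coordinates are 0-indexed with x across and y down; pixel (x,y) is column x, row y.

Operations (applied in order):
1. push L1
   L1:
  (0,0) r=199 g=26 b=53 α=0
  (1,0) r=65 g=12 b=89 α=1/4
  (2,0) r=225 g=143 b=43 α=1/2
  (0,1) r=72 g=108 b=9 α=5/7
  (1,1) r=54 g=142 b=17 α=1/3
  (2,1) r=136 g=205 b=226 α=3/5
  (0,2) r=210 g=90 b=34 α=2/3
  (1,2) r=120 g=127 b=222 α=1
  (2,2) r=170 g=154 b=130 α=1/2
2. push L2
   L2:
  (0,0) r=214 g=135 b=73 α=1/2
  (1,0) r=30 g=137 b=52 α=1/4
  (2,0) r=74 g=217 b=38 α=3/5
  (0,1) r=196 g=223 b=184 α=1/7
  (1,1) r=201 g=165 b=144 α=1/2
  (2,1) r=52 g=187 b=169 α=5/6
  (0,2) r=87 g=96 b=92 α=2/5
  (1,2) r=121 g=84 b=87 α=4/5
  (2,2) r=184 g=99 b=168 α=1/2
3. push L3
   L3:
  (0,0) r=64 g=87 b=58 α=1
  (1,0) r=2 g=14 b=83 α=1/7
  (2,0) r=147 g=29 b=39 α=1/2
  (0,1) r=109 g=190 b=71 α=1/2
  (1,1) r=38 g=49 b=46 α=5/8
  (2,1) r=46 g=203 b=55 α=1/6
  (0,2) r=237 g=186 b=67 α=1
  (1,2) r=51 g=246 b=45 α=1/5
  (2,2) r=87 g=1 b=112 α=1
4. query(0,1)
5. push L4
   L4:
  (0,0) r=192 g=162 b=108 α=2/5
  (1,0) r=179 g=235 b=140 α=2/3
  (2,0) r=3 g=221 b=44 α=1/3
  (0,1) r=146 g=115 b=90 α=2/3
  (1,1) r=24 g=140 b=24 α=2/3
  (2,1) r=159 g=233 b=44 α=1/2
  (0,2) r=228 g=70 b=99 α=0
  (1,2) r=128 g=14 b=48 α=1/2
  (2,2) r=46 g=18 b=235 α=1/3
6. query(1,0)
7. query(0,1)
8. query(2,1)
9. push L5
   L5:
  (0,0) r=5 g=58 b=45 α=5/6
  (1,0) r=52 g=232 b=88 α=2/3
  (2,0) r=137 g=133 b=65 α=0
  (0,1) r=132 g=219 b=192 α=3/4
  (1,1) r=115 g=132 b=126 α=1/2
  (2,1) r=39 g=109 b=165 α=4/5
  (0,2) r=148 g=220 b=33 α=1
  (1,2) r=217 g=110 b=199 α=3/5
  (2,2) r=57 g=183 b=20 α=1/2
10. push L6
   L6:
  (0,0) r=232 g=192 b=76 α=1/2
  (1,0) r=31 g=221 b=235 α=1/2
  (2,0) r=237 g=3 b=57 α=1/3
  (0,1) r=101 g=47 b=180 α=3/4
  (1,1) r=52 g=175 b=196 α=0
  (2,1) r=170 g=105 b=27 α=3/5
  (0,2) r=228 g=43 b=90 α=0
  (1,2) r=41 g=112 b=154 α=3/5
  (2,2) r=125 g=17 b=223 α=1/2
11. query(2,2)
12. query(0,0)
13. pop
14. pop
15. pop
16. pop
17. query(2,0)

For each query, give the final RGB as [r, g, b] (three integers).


(0,1) stack=L1,L2,L3; from [0,0,0]:
after L1 α=5/7: [360/7, 540/7, 45/7]
after L2 α=1/7: [3532/49, 4801/49, 1558/49]
after L3 α=1/2: [8873/98, 14111/98, 5037/98]
rounded: [91, 144, 51]

query (1,0) [L1,L2,L3,L4] — begin 0,0,0
after L1 α=1/4: [65/4, 3, 89/4]
after L2 α=1/4: [315/16, 73/2, 475/16]
after L3 α=1/7: [961/56, 233/7, 2089/56]
after L4 α=2/3: [7003/56, 3523/21, 5923/56]
→ [125, 168, 106]

query (0,1) [L1,L2,L3,L4] — begin 0,0,0
L1 α=5/7: [360/7, 540/7, 45/7]
L2 α=1/7: [3532/49, 4801/49, 1558/49]
L3 α=1/2: [8873/98, 14111/98, 5037/98]
L4 α=2/3: [37489/294, 12217/98, 7559/98]
= [128, 125, 77]

at x=2,y=1 over L1,L2,L3,L4:
after L1 α=3/5: [408/5, 123, 678/5]
after L2 α=5/6: [854/15, 529/3, 4903/30]
after L3 α=1/6: [496/9, 1627/9, 5233/36]
after L4 α=1/2: [1927/18, 1862/9, 6817/72]
→ [107, 207, 95]

query (2,2) [L1,L2,L3,L4,L5,L6] — begin 0,0,0
+L1 (α=1/2) → [85, 77, 65]
+L2 (α=1/2) → [269/2, 88, 233/2]
+L3 (α=1) → [87, 1, 112]
+L4 (α=1/3) → [220/3, 20/3, 153]
+L5 (α=1/2) → [391/6, 569/6, 173/2]
+L6 (α=1/2) → [1141/12, 671/12, 619/4]
rounded: [95, 56, 155]

query (0,0) [L1,L2,L3,L4,L5,L6] — begin 0,0,0
after L1 α=0: [0, 0, 0]
after L2 α=1/2: [107, 135/2, 73/2]
after L3 α=1: [64, 87, 58]
after L4 α=2/5: [576/5, 117, 78]
after L5 α=5/6: [701/30, 407/6, 101/2]
after L6 α=1/2: [7661/60, 1559/12, 253/4]
= [128, 130, 63]

(2,0) stack=L1,L2; from [0,0,0]:
+L1 (α=1/2) → [225/2, 143/2, 43/2]
+L2 (α=3/5) → [447/5, 794/5, 157/5]
rounded: [89, 159, 31]


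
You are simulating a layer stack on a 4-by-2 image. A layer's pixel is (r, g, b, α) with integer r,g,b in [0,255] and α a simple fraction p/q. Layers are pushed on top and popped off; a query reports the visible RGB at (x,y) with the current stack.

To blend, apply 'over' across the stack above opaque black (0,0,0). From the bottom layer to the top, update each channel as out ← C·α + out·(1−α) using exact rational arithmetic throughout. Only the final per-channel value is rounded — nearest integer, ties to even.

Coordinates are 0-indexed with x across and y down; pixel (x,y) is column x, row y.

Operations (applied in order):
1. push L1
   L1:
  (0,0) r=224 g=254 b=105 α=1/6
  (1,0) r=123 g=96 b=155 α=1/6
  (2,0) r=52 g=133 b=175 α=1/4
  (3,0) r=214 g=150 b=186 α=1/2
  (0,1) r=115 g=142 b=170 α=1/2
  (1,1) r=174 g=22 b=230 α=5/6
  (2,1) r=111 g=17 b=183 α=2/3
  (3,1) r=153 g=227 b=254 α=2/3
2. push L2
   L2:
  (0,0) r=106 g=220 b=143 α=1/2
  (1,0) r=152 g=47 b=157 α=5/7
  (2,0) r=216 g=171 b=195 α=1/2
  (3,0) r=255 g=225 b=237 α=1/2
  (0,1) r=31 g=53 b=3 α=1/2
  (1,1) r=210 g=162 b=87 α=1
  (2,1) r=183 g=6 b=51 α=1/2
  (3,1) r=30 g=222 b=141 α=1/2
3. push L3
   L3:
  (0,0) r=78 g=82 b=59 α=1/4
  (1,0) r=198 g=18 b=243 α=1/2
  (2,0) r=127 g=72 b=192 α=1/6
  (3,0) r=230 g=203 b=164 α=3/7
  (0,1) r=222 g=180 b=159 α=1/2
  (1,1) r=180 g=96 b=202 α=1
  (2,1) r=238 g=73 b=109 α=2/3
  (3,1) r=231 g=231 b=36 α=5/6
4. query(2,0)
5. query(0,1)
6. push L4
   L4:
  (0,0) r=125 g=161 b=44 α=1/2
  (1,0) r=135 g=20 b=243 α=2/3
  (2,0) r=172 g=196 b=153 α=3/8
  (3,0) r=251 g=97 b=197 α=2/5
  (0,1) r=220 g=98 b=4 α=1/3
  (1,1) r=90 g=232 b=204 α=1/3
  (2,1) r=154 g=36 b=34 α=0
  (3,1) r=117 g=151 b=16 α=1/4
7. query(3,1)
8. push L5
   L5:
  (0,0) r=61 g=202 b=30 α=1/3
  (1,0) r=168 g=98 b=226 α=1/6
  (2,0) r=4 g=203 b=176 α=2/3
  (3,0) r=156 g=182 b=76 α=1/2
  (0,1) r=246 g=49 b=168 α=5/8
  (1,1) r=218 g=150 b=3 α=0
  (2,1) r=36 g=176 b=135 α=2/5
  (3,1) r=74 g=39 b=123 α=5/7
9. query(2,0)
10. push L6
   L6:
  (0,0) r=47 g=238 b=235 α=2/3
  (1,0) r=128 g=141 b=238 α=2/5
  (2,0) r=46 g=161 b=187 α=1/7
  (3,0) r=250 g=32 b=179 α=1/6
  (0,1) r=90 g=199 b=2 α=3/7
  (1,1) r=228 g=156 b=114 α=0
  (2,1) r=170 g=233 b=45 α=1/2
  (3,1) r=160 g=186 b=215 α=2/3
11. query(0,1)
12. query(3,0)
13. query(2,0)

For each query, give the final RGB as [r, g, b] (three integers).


at x=2,y=0 over L1,L2,L3:
L1 α=1/4: [13, 133/4, 175/4]
L2 α=1/2: [229/2, 817/8, 955/8]
L3 α=1/6: [1399/12, 4661/48, 6311/48]
→ [117, 97, 131]

query (0,1) [L1,L2,L3] — begin 0,0,0
after L1 α=1/2: [115/2, 71, 85]
after L2 α=1/2: [177/4, 62, 44]
after L3 α=1/2: [1065/8, 121, 203/2]
rounded: [133, 121, 102]

(3,1) stack=L1,L2,L3,L4; from [0,0,0]:
+L1 (α=2/3) → [102, 454/3, 508/3]
+L2 (α=1/2) → [66, 560/3, 931/6]
+L3 (α=5/6) → [407/2, 4025/18, 2011/36]
+L4 (α=1/4) → [1455/8, 4931/24, 2203/48]
= [182, 205, 46]

at x=2,y=0 over L1,L2,L3,L4,L5:
L1 α=1/4: [13, 133/4, 175/4]
L2 α=1/2: [229/2, 817/8, 955/8]
L3 α=1/6: [1399/12, 4661/48, 6311/48]
L4 α=3/8: [13187/96, 51529/384, 53587/384]
L5 α=2/3: [13955/288, 207433/1152, 188755/1152]
rounded: [48, 180, 164]

at x=0,y=1 over L1,L2,L3,L4,L5,L6:
after L1 α=1/2: [115/2, 71, 85]
after L2 α=1/2: [177/4, 62, 44]
after L3 α=1/2: [1065/8, 121, 203/2]
after L4 α=1/3: [1945/12, 340/3, 69]
after L5 α=5/8: [6865/32, 585/8, 1047/8]
after L6 α=3/7: [9025/56, 1779/14, 1059/14]
rounded: [161, 127, 76]

at x=3,y=0 over L1,L2,L3,L4,L5,L6:
after L1 α=1/2: [107, 75, 93]
after L2 α=1/2: [181, 150, 165]
after L3 α=3/7: [202, 1209/7, 1152/7]
after L4 α=2/5: [1108/5, 997/7, 6214/35]
after L5 α=1/2: [944/5, 2271/14, 4437/35]
after L6 α=1/6: [199, 11803/84, 2845/21]
= [199, 141, 135]

at x=2,y=0 over L1,L2,L3,L4,L5,L6:
L1 α=1/4: [13, 133/4, 175/4]
L2 α=1/2: [229/2, 817/8, 955/8]
L3 α=1/6: [1399/12, 4661/48, 6311/48]
L4 α=3/8: [13187/96, 51529/384, 53587/384]
L5 α=2/3: [13955/288, 207433/1152, 188755/1152]
L6 α=1/7: [2309/48, 238345/1344, 224659/1344]
rounded: [48, 177, 167]


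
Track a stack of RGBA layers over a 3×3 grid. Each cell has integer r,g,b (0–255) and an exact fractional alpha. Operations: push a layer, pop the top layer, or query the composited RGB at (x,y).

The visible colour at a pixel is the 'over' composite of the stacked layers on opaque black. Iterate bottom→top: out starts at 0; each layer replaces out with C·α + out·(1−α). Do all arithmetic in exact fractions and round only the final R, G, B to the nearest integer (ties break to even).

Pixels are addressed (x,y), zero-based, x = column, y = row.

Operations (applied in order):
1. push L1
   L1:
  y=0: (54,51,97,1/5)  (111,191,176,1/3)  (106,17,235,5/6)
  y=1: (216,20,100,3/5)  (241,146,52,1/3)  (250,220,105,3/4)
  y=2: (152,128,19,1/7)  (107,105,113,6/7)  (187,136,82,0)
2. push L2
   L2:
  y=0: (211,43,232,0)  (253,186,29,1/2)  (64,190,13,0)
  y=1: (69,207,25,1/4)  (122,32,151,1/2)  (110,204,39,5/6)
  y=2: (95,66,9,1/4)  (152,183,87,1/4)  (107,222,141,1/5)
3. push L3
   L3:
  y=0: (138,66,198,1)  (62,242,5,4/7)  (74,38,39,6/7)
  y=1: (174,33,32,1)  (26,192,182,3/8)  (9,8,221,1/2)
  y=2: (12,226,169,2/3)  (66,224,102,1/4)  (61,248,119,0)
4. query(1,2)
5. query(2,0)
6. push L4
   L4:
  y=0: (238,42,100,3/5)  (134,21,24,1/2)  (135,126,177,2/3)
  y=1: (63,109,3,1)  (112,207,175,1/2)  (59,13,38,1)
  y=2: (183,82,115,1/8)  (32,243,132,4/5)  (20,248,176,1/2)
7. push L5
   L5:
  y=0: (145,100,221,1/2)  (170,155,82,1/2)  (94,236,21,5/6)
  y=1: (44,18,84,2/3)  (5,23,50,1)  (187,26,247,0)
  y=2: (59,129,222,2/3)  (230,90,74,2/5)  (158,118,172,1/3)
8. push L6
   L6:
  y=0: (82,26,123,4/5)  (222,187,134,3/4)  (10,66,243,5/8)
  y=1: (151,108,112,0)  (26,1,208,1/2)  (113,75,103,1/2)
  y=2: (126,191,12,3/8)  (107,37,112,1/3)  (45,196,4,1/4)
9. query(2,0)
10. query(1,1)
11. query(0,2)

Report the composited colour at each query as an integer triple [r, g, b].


query (1,2) [L1,L2,L3] — begin 0,0,0
L1 α=6/7: [642/7, 90, 678/7]
L2 α=1/4: [1495/14, 453/4, 2643/28]
L3 α=1/4: [5409/56, 2255/16, 10785/112]
→ [97, 141, 96]

query (2,0) [L1,L2,L3] — begin 0,0,0
after L1 α=5/6: [265/3, 85/6, 1175/6]
after L2 α=0: [265/3, 85/6, 1175/6]
after L3 α=6/7: [1597/21, 1453/42, 2579/42]
= [76, 35, 61]

query (2,0) [L1,L2,L3,L4,L5,L6] — begin 0,0,0
after L1 α=5/6: [265/3, 85/6, 1175/6]
after L2 α=0: [265/3, 85/6, 1175/6]
after L3 α=6/7: [1597/21, 1453/42, 2579/42]
after L4 α=2/3: [7267/63, 12037/126, 17447/126]
after L5 α=5/6: [36877/378, 160717/756, 30677/756]
after L6 α=5/8: [43177/1008, 243877/2016, 336857/2016]
= [43, 121, 167]

at x=1,y=1 over L1,L2,L3,L4,L5,L6:
L1 α=1/3: [241/3, 146/3, 52/3]
L2 α=1/2: [607/6, 121/3, 505/6]
L3 α=3/8: [3503/48, 2333/24, 5801/48]
L4 α=1/2: [8879/96, 7301/48, 14201/96]
L5 α=1: [5, 23, 50]
L6 α=1/2: [31/2, 12, 129]
= [16, 12, 129]

at x=0,y=2 over L1,L2,L3,L4,L5,L6:
after L1 α=1/7: [152/7, 128/7, 19/7]
after L2 α=1/4: [1121/28, 423/14, 30/7]
after L3 α=2/3: [1793/84, 6751/42, 2396/21]
after L4 α=1/8: [3989/96, 7243/48, 2741/24]
after L5 α=2/3: [15317/288, 19627/144, 13397/72]
after L6 α=3/8: [185449/2304, 180647/1152, 69577/576]
rounded: [80, 157, 121]


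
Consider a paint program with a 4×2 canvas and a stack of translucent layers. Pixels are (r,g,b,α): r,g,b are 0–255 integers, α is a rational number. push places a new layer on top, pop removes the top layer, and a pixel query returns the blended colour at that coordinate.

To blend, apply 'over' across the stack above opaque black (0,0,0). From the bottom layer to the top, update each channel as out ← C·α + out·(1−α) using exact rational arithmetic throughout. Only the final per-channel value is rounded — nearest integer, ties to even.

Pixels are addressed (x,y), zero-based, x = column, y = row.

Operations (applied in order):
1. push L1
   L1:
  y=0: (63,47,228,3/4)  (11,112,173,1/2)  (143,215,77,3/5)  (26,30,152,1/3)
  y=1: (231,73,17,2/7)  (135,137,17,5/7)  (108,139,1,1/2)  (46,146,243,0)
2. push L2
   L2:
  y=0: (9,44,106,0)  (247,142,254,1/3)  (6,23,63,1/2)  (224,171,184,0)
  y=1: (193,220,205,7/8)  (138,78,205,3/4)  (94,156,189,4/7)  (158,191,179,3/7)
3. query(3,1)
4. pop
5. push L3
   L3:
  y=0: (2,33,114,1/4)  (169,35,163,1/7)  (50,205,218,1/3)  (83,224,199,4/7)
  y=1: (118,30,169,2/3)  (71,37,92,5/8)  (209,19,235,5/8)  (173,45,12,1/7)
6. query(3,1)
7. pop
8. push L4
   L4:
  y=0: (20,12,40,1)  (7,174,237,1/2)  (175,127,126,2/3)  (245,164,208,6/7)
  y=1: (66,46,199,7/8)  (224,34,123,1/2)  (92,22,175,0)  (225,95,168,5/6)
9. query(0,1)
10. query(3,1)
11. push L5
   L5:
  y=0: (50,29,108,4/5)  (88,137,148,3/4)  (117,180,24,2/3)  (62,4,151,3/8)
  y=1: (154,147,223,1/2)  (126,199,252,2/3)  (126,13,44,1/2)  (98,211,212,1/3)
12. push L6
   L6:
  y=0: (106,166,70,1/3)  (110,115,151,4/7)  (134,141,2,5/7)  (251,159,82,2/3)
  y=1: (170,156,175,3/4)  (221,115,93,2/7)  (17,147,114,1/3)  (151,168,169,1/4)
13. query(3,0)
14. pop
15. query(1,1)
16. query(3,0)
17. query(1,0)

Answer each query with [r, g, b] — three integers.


at x=3,y=1 over L1,L2:
after L1 α=0: [0, 0, 0]
after L2 α=3/7: [474/7, 573/7, 537/7]
rounded: [68, 82, 77]

at x=3,y=1 over L1,L3:
L1 α=0: [0, 0, 0]
L3 α=1/7: [173/7, 45/7, 12/7]
→ [25, 6, 2]

query (0,1) [L1,L4] — begin 0,0,0
L1 α=2/7: [66, 146/7, 34/7]
L4 α=7/8: [66, 300/7, 9785/56]
→ [66, 43, 175]

query (3,1) [L1,L4] — begin 0,0,0
L1 α=0: [0, 0, 0]
L4 α=5/6: [375/2, 475/6, 140]
→ [188, 79, 140]

at x=3,y=0 over L1,L4,L5,L6:
+L1 (α=1/3) → [26/3, 10, 152/3]
+L4 (α=6/7) → [4436/21, 142, 3896/21]
+L5 (α=3/8) → [13043/84, 361/4, 28993/168]
+L6 (α=2/3) → [55211/252, 1633/12, 56545/504]
= [219, 136, 112]

query (1,1) [L1,L4,L5] — begin 0,0,0
after L1 α=5/7: [675/7, 685/7, 85/7]
after L4 α=1/2: [2243/14, 923/14, 473/7]
after L5 α=2/3: [5771/42, 2165/14, 4001/21]
rounded: [137, 155, 191]

(3,0) stack=L1,L4,L5; from [0,0,0]:
L1 α=1/3: [26/3, 10, 152/3]
L4 α=6/7: [4436/21, 142, 3896/21]
L5 α=3/8: [13043/84, 361/4, 28993/168]
rounded: [155, 90, 173]

(1,0) stack=L1,L4,L5; from [0,0,0]:
L1 α=1/2: [11/2, 56, 173/2]
L4 α=1/2: [25/4, 115, 647/4]
L5 α=3/4: [1081/16, 263/2, 2423/16]
rounded: [68, 132, 151]


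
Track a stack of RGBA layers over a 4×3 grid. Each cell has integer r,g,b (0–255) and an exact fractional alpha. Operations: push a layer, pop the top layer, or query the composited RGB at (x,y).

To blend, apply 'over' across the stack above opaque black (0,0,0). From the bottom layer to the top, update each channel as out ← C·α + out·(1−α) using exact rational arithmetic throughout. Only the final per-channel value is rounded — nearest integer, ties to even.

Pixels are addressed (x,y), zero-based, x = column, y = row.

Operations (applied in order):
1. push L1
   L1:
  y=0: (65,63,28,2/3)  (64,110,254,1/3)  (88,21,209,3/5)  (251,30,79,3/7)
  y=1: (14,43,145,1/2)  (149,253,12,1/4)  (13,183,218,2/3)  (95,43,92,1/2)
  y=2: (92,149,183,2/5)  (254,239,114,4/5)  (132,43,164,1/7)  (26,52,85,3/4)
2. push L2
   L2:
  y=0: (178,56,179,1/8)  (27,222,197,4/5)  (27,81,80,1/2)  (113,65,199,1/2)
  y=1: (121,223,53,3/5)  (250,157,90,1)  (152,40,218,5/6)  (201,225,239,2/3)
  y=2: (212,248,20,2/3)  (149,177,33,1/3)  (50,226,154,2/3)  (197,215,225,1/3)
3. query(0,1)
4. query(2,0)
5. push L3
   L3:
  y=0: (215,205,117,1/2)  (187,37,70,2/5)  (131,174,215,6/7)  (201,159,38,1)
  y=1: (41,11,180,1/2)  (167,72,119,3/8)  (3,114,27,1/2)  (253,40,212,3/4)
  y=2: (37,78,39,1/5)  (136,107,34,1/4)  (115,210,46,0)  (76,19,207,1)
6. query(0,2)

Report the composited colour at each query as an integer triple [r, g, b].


at x=0,y=1 over L1,L2:
+L1 (α=1/2) → [7, 43/2, 145/2]
+L2 (α=3/5) → [377/5, 712/5, 304/5]
rounded: [75, 142, 61]

query (2,0) [L1,L2] — begin 0,0,0
after L1 α=3/5: [264/5, 63/5, 627/5]
after L2 α=1/2: [399/10, 234/5, 1027/10]
= [40, 47, 103]

at x=0,y=2 over L1,L2,L3:
+L1 (α=2/5) → [184/5, 298/5, 366/5]
+L2 (α=2/3) → [768/5, 926/5, 566/15]
+L3 (α=1/5) → [3257/25, 4094/25, 2849/75]
rounded: [130, 164, 38]


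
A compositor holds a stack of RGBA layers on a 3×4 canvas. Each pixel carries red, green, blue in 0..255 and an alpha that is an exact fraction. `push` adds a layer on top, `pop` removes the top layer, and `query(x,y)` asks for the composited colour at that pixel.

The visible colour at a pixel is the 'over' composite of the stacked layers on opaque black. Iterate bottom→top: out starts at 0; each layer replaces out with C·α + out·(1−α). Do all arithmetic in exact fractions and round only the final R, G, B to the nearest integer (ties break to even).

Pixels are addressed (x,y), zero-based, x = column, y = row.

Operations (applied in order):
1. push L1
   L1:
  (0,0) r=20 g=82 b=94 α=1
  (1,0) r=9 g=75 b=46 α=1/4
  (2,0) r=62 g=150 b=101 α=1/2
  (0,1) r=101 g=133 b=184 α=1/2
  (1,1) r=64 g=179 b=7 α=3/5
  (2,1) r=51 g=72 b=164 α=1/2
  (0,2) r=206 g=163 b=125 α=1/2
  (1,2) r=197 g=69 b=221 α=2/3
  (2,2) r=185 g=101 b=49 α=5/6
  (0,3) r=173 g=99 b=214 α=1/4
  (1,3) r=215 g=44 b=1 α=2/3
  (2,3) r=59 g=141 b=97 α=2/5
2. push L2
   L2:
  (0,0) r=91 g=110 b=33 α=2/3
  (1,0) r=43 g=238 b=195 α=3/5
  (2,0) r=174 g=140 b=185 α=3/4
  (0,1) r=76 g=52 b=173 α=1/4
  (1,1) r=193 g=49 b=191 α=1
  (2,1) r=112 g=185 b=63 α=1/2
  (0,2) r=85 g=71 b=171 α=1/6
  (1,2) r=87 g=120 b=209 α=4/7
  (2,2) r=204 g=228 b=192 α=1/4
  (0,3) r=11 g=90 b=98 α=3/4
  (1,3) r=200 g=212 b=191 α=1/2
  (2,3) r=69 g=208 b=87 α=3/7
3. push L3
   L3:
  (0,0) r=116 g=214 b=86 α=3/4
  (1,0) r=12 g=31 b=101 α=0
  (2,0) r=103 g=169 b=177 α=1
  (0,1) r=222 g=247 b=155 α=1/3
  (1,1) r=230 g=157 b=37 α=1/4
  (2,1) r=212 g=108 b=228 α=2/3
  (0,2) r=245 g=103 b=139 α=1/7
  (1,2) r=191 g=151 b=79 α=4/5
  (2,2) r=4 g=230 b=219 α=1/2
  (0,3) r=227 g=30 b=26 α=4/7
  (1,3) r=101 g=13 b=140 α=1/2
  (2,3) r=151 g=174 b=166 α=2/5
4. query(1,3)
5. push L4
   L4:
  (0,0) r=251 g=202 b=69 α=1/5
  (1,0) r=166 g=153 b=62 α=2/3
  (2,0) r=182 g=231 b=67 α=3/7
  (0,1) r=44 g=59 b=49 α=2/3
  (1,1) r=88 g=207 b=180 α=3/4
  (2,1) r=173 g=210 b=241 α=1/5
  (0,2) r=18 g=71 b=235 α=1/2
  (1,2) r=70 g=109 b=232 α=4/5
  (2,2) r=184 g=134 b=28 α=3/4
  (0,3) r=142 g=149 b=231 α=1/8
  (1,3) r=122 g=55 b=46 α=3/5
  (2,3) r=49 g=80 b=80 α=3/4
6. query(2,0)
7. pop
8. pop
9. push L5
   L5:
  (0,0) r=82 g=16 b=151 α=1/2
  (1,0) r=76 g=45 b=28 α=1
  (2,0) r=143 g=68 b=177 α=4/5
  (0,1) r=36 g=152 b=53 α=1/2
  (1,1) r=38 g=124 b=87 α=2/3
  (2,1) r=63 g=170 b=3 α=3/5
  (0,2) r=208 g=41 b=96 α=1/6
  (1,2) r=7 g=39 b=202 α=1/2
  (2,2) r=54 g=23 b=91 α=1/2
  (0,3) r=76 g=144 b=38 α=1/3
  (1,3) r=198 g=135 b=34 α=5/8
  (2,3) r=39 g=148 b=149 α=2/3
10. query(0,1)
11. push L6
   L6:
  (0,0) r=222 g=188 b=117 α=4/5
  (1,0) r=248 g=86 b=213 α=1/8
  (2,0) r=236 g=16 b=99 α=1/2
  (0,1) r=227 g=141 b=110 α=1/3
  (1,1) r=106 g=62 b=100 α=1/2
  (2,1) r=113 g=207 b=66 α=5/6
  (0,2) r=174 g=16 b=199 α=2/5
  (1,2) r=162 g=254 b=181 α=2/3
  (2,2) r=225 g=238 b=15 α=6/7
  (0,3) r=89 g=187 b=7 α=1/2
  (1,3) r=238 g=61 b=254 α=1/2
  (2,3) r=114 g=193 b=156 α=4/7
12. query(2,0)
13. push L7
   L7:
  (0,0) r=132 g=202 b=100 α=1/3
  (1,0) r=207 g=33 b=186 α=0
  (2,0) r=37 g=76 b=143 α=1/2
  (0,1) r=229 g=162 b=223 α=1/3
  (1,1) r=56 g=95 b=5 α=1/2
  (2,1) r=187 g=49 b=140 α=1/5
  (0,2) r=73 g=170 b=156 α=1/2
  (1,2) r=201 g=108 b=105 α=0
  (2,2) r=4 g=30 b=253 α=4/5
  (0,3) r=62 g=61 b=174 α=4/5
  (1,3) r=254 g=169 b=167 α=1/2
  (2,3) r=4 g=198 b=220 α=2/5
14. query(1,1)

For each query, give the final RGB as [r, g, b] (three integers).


at x=1,y=3 over L1,L2,L3:
+L1 (α=2/3) → [430/3, 88/3, 2/3]
+L2 (α=1/2) → [515/3, 362/3, 575/6]
+L3 (α=1/2) → [409/3, 401/6, 1415/12]
= [136, 67, 118]

at x=2,y=0 over L1,L2,L3,L4:
L1 α=1/2: [31, 75, 101/2]
L2 α=3/4: [553/4, 495/4, 1211/8]
L3 α=1: [103, 169, 177]
L4 α=3/7: [958/7, 1369/7, 909/7]
= [137, 196, 130]

at x=0,y=1 over L1,L2,L5:
after L1 α=1/2: [101/2, 133/2, 92]
after L2 α=1/4: [455/8, 503/8, 449/4]
after L5 α=1/2: [743/16, 1719/16, 661/8]
rounded: [46, 107, 83]

query (2,0) [L1,L2,L5,L6] — begin 0,0,0
+L1 (α=1/2) → [31, 75, 101/2]
+L2 (α=3/4) → [553/4, 495/4, 1211/8]
+L5 (α=4/5) → [2841/20, 1583/20, 1375/8]
+L6 (α=1/2) → [7561/40, 1903/40, 2167/16]
= [189, 48, 135]

query (1,1) [L1,L2,L5,L6,L7] — begin 0,0,0
+L1 (α=3/5) → [192/5, 537/5, 21/5]
+L2 (α=1) → [193, 49, 191]
+L5 (α=2/3) → [269/3, 99, 365/3]
+L6 (α=1/2) → [587/6, 161/2, 665/6]
+L7 (α=1/2) → [923/12, 351/4, 695/12]
= [77, 88, 58]


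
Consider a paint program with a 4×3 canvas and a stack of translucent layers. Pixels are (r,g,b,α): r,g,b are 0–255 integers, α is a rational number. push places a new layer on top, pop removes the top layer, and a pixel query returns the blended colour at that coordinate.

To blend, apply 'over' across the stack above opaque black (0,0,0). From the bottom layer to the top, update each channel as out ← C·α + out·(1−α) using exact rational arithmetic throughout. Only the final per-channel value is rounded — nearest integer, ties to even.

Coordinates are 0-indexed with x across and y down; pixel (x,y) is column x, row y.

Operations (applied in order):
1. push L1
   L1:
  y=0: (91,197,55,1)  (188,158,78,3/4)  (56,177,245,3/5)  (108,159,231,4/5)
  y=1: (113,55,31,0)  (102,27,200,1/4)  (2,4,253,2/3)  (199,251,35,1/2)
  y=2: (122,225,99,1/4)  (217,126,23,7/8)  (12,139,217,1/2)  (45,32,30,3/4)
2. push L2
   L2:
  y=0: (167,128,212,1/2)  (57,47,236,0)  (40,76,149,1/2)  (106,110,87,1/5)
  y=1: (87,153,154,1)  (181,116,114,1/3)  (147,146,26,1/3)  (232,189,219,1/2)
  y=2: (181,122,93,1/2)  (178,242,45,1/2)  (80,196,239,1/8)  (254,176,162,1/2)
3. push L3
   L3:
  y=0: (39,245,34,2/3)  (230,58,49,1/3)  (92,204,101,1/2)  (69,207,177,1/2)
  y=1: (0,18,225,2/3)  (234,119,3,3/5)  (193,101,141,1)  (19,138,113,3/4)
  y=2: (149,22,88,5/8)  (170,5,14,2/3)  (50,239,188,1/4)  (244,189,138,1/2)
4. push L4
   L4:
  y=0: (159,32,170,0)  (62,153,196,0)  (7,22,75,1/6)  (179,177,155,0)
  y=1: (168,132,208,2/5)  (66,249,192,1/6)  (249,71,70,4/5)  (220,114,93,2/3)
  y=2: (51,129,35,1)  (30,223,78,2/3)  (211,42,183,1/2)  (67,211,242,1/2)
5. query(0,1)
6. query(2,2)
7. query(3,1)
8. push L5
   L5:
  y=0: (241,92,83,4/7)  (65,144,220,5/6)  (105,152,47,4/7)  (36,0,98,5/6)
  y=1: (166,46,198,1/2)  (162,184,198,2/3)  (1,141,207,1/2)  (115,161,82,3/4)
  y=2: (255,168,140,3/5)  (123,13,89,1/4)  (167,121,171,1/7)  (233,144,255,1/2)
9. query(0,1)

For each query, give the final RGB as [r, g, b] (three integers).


at x=0,y=1 over L1,L2,L3,L4:
+L1 (α=0) → [0, 0, 0]
+L2 (α=1) → [87, 153, 154]
+L3 (α=2/3) → [29, 63, 604/3]
+L4 (α=2/5) → [423/5, 453/5, 204]
rounded: [85, 91, 204]

query (2,2) [L1,L2,L3,L4] — begin 0,0,0
after L1 α=1/2: [6, 139/2, 217/2]
after L2 α=1/8: [61/4, 1365/16, 1997/16]
after L3 α=1/4: [383/16, 7919/64, 8999/64]
after L4 α=1/2: [3759/32, 10607/128, 20711/128]
= [117, 83, 162]

(3,1) stack=L1,L2,L3,L4; from [0,0,0]:
after L1 α=1/2: [199/2, 251/2, 35/2]
after L2 α=1/2: [663/4, 629/4, 473/4]
after L3 α=3/4: [891/16, 2285/16, 1829/16]
after L4 α=2/3: [7931/48, 5933/48, 4805/48]
= [165, 124, 100]

at x=0,y=1 over L1,L2,L3,L4,L5:
after L1 α=0: [0, 0, 0]
after L2 α=1: [87, 153, 154]
after L3 α=2/3: [29, 63, 604/3]
after L4 α=2/5: [423/5, 453/5, 204]
after L5 α=1/2: [1253/10, 683/10, 201]
→ [125, 68, 201]
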